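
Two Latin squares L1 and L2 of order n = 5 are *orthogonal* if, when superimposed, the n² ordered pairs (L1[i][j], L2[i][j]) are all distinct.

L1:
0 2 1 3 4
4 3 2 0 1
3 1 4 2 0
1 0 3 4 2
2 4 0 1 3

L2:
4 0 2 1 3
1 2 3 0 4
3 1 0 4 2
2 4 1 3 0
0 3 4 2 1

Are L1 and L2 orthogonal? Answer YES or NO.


Form the n² = 25 superimposed pairs (L1[i][j], L2[i][j]), row by row (rows and columns indexed from 0):
row 0: (0,4) (2,0) (1,2) (3,1) (4,3)
row 1: (4,1) (3,2) (2,3) (0,0) (1,4)
row 2: (3,3) (1,1) (4,0) (2,4) (0,2)
row 3: (1,2) (0,4) (3,1) (4,3) (2,0)
row 4: (2,0) (4,3) (0,4) (1,2) (3,1)
Orthogonality requires all 25 pairs distinct.
But the pair (1,2) repeats: cell (0,2) has L1 = 1, L2 = 2, and cell (3,0) has L1 = 1, L2 = 2.
A repeated pair means some other pair never occurs (only 15 distinct pairs out of 25), so the squares are not orthogonal.
Conclusion: NO.

NO


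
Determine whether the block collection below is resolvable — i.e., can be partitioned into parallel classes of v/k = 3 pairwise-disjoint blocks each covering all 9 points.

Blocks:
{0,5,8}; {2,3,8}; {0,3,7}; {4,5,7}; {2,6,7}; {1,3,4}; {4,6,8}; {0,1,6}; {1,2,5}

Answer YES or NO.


v = 9, block size k = 3, number of blocks = 9.
For resolvability, blocks must partition into parallel classes of size v/k = 3.
Total blocks must therefore be a multiple of 3: 9 = 3·3 + 0 ⇒ divisible ✓.
Greedy packing gives 3 candidate class(es). Each should be a full parallel class (size 3, covers all 9 points).
  Class 1 (3 blocks): {0,5,8}; {2,6,7}; {1,3,4}. Points covered: [0, 1, 2, 3, 4, 5, 6, 7, 8].
  Class 2 (3 blocks): {2,3,8}; {4,5,7}; {0,1,6}. Points covered: [0, 1, 2, 3, 4, 5, 6, 7, 8].
  Class 3 (3 blocks): {0,3,7}; {4,6,8}; {1,2,5}. Points covered: [0, 1, 2, 3, 4, 5, 6, 7, 8].
All classes full (size 3)? YES. All classes cover every point? YES.
Resolvable? YES.

YES


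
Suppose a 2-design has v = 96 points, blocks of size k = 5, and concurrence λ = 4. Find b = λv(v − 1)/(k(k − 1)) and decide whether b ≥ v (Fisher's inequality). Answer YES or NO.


b = λv(v − 1)/(k(k − 1)) = 4·96·95/(5·4) = 36480/20 = 1824.
Compare with v = 96: b ≥ v, so Fisher's inequality holds.

YES


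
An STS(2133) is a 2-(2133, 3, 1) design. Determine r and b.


An STS(v) is a 2-(v, 3, 1) BIBD: block size k = 3, λ = 1.
Replication: r(k − 1) = λ(v − 1) ⇒ r·2 = 2133 − 1 = 2132 ⇒ r = 1066.
Block count: b = v(v − 1)/6 = 2133·2132/6 = 4547556/6 = 757926.

r = 1066, b = 757926.


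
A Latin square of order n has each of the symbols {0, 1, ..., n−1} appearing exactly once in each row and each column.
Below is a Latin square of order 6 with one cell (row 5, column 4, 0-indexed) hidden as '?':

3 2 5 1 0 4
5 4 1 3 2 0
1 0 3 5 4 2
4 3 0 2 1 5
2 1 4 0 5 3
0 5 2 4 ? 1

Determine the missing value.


Row 5 contains symbols [0, 1, 2, 4, 5] — missing [3].
Column 4 contains symbols [0, 1, 2, 4, 5] — missing [3].
The missing symbol must appear in both missing sets; intersection = [3].
Therefore the hidden value is 3.

Missing value = 3.


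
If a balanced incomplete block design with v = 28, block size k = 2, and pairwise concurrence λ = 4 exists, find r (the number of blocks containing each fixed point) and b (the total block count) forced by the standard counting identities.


Any 2-(v, k, λ) BIBD satisfies two necessary conditions:
  (i)  Each point sits in r blocks, and counting incidences through any fixed point gives r(k − 1) = λ(v − 1), so r = λ(v − 1)/(k − 1).
  (ii) Total incidences bk = vr, so b = vr/k.
Step 1: r = λ(v − 1)/(k − 1) = 4·(28 − 1)/(2 − 1) = 4·27/1 = 108/1 = 108.
Step 2: b = vr/k = 28·108/2 = 3024/2 = 1512.
Check integrality: r = 108 ∈ Z ✓, b = 1512 ∈ Z ✓.
(These identities are necessary conditions: they determine r and b for any design with these parameters, but do not by themselves prove that one exists.)

r = 108, b = 1512.


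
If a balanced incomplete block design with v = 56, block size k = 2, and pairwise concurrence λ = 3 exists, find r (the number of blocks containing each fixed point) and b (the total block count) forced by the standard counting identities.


Any 2-(v, k, λ) BIBD satisfies two necessary conditions:
  (i)  Each point sits in r blocks, and counting incidences through any fixed point gives r(k − 1) = λ(v − 1), so r = λ(v − 1)/(k − 1).
  (ii) Total incidences bk = vr, so b = vr/k.
Step 1: r = λ(v − 1)/(k − 1) = 3·(56 − 1)/(2 − 1) = 3·55/1 = 165/1 = 165.
Step 2: b = vr/k = 56·165/2 = 9240/2 = 4620.
Check integrality: r = 165 ∈ Z ✓, b = 4620 ∈ Z ✓.
(These identities are necessary conditions: they determine r and b for any design with these parameters, but do not by themselves prove that one exists.)

r = 165, b = 4620.


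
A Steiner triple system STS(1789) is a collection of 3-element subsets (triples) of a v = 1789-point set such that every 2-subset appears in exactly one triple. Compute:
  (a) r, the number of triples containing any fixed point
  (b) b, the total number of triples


An STS(v) is a 2-(v, 3, 1) BIBD: block size k = 3, λ = 1.
Replication: r(k − 1) = λ(v − 1) ⇒ r·2 = 1789 − 1 = 1788 ⇒ r = 894.
Block count: bk = vr ⇒ b·3 = 1789·894 = 1599366 ⇒ b = 533122.

r = 894, b = 533122.


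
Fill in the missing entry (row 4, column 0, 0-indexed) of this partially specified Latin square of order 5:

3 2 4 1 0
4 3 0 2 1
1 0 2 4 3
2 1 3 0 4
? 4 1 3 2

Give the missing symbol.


Row 4 contains symbols [1, 2, 3, 4] — missing [0].
Column 0 contains symbols [1, 2, 3, 4] — missing [0].
The missing symbol must appear in both missing sets; intersection = [0].
Therefore the hidden value is 0.

Missing value = 0.


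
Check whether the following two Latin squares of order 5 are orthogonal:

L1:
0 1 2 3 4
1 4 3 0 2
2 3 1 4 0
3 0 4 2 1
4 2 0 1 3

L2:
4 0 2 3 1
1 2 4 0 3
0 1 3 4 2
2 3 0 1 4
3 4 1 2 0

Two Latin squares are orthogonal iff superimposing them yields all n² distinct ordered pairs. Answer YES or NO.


Form the n² = 25 superimposed pairs (L1[i][j], L2[i][j]), row by row (rows and columns indexed from 0):
row 0: (0,4) (1,0) (2,2) (3,3) (4,1)
row 1: (1,1) (4,2) (3,4) (0,0) (2,3)
row 2: (2,0) (3,1) (1,3) (4,4) (0,2)
row 3: (3,2) (0,3) (4,0) (2,1) (1,4)
row 4: (4,3) (2,4) (0,1) (1,2) (3,0)
Orthogonality requires all 25 pairs distinct.
Check by first coordinate: for each symbol s of L1, list the L2 entries in the n cells where L1 = s; they must all differ.
  L1 = 0: L2 entries (in reading order) 4, 0, 2, 3, 1 — all 5 distinct ✓
  L1 = 1: L2 entries (in reading order) 0, 1, 3, 4, 2 — all 5 distinct ✓
  L1 = 2: L2 entries (in reading order) 2, 3, 0, 1, 4 — all 5 distinct ✓
  L1 = 3: L2 entries (in reading order) 3, 4, 1, 2, 0 — all 5 distinct ✓
  L1 = 4: L2 entries (in reading order) 1, 2, 4, 0, 3 — all 5 distinct ✓
Every symbol of L1 meets every symbol of L2 exactly once, so all 25 pairs are distinct (25 of 25).
Conclusion: YES.

YES


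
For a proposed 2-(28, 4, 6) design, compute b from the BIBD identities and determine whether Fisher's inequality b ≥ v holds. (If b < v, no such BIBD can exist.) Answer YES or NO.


b = λv(v − 1)/(k(k − 1)) = 6·28·27/(4·3) = 4536/12 = 378.
Compare with v = 28: b ≥ v, so Fisher's inequality holds.

YES


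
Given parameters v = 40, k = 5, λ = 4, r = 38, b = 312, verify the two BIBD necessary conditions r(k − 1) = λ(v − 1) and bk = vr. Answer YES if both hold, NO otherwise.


Condition (i): r(k − 1) = 38·4 = 152; λ(v − 1) = 4·39 = 156. Match? NO.
Condition (ii): bk = 312·5 = 1560; vr = 40·38 = 1520. Match? NO.
Both conditions hold? NO.

NO


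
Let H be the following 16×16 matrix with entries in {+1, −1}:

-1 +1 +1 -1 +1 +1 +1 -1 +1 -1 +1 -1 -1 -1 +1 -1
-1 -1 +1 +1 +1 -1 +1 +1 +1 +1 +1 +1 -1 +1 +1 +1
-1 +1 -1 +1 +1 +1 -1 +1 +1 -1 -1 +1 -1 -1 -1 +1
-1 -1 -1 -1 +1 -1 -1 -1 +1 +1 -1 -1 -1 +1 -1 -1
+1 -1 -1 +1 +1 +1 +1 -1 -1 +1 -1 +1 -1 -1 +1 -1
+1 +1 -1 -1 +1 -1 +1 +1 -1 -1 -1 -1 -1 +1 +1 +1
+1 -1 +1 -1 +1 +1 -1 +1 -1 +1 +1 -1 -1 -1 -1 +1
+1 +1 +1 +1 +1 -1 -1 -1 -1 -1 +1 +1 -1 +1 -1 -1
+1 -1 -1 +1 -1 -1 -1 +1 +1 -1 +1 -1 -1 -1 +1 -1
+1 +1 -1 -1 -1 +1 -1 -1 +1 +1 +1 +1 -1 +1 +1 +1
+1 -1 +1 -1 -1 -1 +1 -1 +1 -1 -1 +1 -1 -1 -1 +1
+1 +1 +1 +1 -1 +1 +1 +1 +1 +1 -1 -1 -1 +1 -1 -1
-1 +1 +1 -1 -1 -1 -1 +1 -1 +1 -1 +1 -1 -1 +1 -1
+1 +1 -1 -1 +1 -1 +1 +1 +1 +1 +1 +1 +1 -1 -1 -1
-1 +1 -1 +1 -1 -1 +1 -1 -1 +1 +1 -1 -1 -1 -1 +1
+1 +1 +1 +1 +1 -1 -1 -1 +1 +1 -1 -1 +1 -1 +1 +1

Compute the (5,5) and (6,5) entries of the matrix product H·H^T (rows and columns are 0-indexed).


Row 5 of H: [1, 1, -1, -1, 1, -1, 1, 1, -1, -1, -1, -1, -1, 1, 1, 1].
Row 6 of H: [1, -1, 1, -1, 1, 1, -1, 1, -1, 1, 1, -1, -1, -1, -1, 1].
(H·H^T)[5][5] = Σ_j H[5][j]·H[5][j] = (1)² + (1)² + (-1)² + (-1)² + (1)² + (-1)² + (1)² + (1)² + (-1)² + (-1)² + (-1)² + (-1)² + (-1)² + (1)² + (1)² + (1)² = 1 + 1 + 1 + 1 + 1 + 1 + 1 + 1 + 1 + 1 + 1 + 1 + 1 + 1 + 1 + 1 = 16.
(H·H^T)[6][5] = Σ_j H[6][j]·H[5][j] = (1)·(1) + (-1)·(1) + (1)·(-1) + (-1)·(-1) + (1)·(1) + (1)·(-1) + (-1)·(1) + (1)·(1) + (-1)·(-1) + (1)·(-1) + (1)·(-1) + (-1)·(-1) + (-1)·(-1) + (-1)·(1) + (-1)·(1) + (1)·(1) = 1 + -1 + -1 + 1 + 1 + -1 + -1 + 1 + 1 + -1 + -1 + 1 + 1 + -1 + -1 + 1 = 0.
So rows 6 and 5 are orthogonal; the diagonal entry equals n = 16.

(5,5) entry = 16; (6,5) entry = 0.


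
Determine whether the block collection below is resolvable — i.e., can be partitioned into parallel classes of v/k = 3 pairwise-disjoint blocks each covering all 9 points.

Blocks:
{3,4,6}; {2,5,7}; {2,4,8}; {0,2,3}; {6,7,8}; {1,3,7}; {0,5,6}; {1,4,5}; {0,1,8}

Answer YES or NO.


v = 9, block size k = 3, number of blocks = 9.
For resolvability, blocks must partition into parallel classes of size v/k = 3.
Total blocks must therefore be a multiple of 3: 9 = 3·3 + 0 ⇒ divisible ✓.
Greedy packing gives 3 candidate class(es). Each should be a full parallel class (size 3, covers all 9 points).
  Class 1 (3 blocks): {3,4,6}; {2,5,7}; {0,1,8}. Points covered: [0, 1, 2, 3, 4, 5, 6, 7, 8].
  Class 2 (3 blocks): {2,4,8}; {1,3,7}; {0,5,6}. Points covered: [0, 1, 2, 3, 4, 5, 6, 7, 8].
  Class 3 (3 blocks): {0,2,3}; {6,7,8}; {1,4,5}. Points covered: [0, 1, 2, 3, 4, 5, 6, 7, 8].
All classes full (size 3)? YES. All classes cover every point? YES.
Resolvable? YES.

YES


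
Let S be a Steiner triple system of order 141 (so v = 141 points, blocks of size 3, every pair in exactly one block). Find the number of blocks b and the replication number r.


An STS(v) is a 2-(v, 3, 1) BIBD: block size k = 3, λ = 1.
Replication: r(k − 1) = λ(v − 1) ⇒ r·2 = 141 − 1 = 140 ⇒ r = 70.
Block count: bk = vr ⇒ b·3 = 141·70 = 9870 ⇒ b = 3290.

r = 70, b = 3290.


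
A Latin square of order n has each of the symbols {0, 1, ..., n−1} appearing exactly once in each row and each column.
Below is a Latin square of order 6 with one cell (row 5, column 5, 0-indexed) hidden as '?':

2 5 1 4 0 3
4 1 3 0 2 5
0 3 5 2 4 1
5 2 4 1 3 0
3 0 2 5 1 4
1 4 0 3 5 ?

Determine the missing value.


Row 5 contains symbols [0, 1, 3, 4, 5] — missing [2].
Column 5 contains symbols [0, 1, 3, 4, 5] — missing [2].
The missing symbol must appear in both missing sets; intersection = [2].
Therefore the hidden value is 2.

Missing value = 2.


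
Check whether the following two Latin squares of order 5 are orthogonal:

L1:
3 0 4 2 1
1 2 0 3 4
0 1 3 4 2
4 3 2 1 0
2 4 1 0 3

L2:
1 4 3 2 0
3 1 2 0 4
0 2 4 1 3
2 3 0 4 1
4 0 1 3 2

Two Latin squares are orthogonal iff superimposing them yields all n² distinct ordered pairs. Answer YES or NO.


Form the n² = 25 superimposed pairs (L1[i][j], L2[i][j]), row by row (rows and columns indexed from 0):
row 0: (3,1) (0,4) (4,3) (2,2) (1,0)
row 1: (1,3) (2,1) (0,2) (3,0) (4,4)
row 2: (0,0) (1,2) (3,4) (4,1) (2,3)
row 3: (4,2) (3,3) (2,0) (1,4) (0,1)
row 4: (2,4) (4,0) (1,1) (0,3) (3,2)
Orthogonality requires all 25 pairs distinct.
Check by first coordinate: for each symbol s of L1, list the L2 entries in the n cells where L1 = s; they must all differ.
  L1 = 0: L2 entries (in reading order) 4, 2, 0, 1, 3 — all 5 distinct ✓
  L1 = 1: L2 entries (in reading order) 0, 3, 2, 4, 1 — all 5 distinct ✓
  L1 = 2: L2 entries (in reading order) 2, 1, 3, 0, 4 — all 5 distinct ✓
  L1 = 3: L2 entries (in reading order) 1, 0, 4, 3, 2 — all 5 distinct ✓
  L1 = 4: L2 entries (in reading order) 3, 4, 1, 2, 0 — all 5 distinct ✓
Every symbol of L1 meets every symbol of L2 exactly once, so all 25 pairs are distinct (25 of 25).
Conclusion: YES.

YES


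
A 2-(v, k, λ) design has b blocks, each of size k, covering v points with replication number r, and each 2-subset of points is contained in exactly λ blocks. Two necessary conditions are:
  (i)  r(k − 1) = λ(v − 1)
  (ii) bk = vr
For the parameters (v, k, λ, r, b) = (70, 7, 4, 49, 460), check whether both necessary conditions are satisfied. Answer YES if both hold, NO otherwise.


Condition (i): r(k − 1) = 49·6 = 294; λ(v − 1) = 4·69 = 276. Match? NO.
Condition (ii): bk = 460·7 = 3220; vr = 70·49 = 3430. Match? NO.
Both conditions hold? NO.

NO


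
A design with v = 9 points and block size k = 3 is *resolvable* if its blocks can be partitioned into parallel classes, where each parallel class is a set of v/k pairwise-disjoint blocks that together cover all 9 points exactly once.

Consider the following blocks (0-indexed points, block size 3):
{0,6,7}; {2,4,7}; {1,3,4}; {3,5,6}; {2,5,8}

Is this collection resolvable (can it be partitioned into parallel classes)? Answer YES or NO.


v = 9, block size k = 3, number of blocks = 5.
For resolvability, blocks must partition into parallel classes of size v/k = 3.
Total blocks must therefore be a multiple of 3: 5 = 3·1 + 2 ⇒ not divisible ✗.
Resolvable? NO.

NO


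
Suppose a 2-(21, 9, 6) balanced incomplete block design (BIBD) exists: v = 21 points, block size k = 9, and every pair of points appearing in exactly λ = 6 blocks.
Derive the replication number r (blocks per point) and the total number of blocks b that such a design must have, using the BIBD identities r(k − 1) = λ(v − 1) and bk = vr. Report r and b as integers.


Any 2-(v, k, λ) BIBD satisfies two necessary conditions:
  (i)  Each point sits in r blocks, and counting incidences through any fixed point gives r(k − 1) = λ(v − 1), so r = λ(v − 1)/(k − 1).
  (ii) Total incidences bk = vr, so b = vr/k.
Step 1: r = λ(v − 1)/(k − 1) = 6·(21 − 1)/(9 − 1) = 6·20/8 = 120/8 = 15.
Step 2: b = vr/k = 21·15/9 = 315/9 = 35.
Check integrality: r = 15 ∈ Z ✓, b = 35 ∈ Z ✓.
(These identities are necessary conditions: they determine r and b for any design with these parameters, but do not by themselves prove that one exists.)

r = 15, b = 35.


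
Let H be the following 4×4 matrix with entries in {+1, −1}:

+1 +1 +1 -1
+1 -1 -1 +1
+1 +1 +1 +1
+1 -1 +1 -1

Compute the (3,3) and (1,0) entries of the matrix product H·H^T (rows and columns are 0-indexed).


Row 0 of H: [1, 1, 1, -1].
Row 1 of H: [1, -1, -1, 1].
Row 3 of H: [1, -1, 1, -1].
(H·H^T)[3][3] = Σ_j H[3][j]·H[3][j] = (1)² + (-1)² + (1)² + (-1)² = 1 + 1 + 1 + 1 = 4.
(H·H^T)[1][0] = Σ_j H[1][j]·H[0][j] = (1)·(1) + (-1)·(1) + (-1)·(1) + (1)·(-1) = 1 + -1 + -1 + -1 = -2.
Rows 1 and 0 are not orthogonal (dot product = -2 ≠ 0), so H is not a Hadamard matrix.

(3,3) entry = 4; (1,0) entry = -2.


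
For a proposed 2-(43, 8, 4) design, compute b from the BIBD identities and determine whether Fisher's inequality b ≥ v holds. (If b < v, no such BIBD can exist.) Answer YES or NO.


b = λv(v − 1)/(k(k − 1)) = 4·43·42/(8·7) = 7224/56 = 129.
Compare with v = 43: b ≥ v, so Fisher's inequality holds.

YES


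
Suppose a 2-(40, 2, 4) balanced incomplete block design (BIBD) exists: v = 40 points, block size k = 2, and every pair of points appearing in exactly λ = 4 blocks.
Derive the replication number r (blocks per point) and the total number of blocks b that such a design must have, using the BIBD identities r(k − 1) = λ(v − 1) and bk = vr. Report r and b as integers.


Any 2-(v, k, λ) BIBD satisfies two necessary conditions:
  (i)  Each point sits in r blocks, and counting incidences through any fixed point gives r(k − 1) = λ(v − 1), so r = λ(v − 1)/(k − 1).
  (ii) Total incidences bk = vr, so b = vr/k.
Step 1: r = λ(v − 1)/(k − 1) = 4·(40 − 1)/(2 − 1) = 4·39/1 = 156/1 = 156.
Step 2: b = vr/k = 40·156/2 = 6240/2 = 3120.
Check integrality: r = 156 ∈ Z ✓, b = 3120 ∈ Z ✓.
(These identities are necessary conditions: they determine r and b for any design with these parameters, but do not by themselves prove that one exists.)

r = 156, b = 3120.


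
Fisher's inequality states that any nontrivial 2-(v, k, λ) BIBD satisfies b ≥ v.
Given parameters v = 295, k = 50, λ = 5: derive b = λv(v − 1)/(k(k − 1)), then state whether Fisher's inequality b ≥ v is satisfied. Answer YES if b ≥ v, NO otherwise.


r = λ(v − 1)/(k − 1) = 5·294/49 = 30.
b = vr/k = 295·30/50 = 177.
Fisher's inequality: b ≥ v ⇔ 177 ≥ 295? NO.

NO


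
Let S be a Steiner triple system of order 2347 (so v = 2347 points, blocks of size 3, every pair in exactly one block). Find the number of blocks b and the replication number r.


An STS(v) is a 2-(v, 3, 1) BIBD: block size k = 3, λ = 1.
Replication: r(k − 1) = λ(v − 1) ⇒ r·2 = 2347 − 1 = 2346 ⇒ r = 1173.
Block count: bk = vr ⇒ b·3 = 2347·1173 = 2753031 ⇒ b = 917677.

r = 1173, b = 917677.


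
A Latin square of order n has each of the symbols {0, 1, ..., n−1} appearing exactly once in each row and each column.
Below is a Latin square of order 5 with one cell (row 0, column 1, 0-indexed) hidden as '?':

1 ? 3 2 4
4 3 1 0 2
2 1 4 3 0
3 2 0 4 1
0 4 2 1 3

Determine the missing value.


Row 0 contains symbols [1, 2, 3, 4] — missing [0].
Column 1 contains symbols [1, 2, 3, 4] — missing [0].
The missing symbol must appear in both missing sets; intersection = [0].
Therefore the hidden value is 0.

Missing value = 0.


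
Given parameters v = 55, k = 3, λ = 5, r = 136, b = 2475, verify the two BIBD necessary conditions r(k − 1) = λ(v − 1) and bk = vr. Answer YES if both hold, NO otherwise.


Condition (i): r(k − 1) = 136·2 = 272; λ(v − 1) = 5·54 = 270. Match? NO.
Condition (ii): bk = 2475·3 = 7425; vr = 55·136 = 7480. Match? NO.
Both conditions hold? NO.

NO


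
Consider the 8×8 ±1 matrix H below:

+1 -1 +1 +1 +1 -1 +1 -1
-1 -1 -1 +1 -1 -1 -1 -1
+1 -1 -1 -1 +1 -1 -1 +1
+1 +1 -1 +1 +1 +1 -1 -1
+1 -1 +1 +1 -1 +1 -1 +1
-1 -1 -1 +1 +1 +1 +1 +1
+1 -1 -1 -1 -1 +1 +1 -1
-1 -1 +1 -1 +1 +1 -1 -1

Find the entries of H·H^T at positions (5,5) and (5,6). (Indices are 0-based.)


Row 5 of H: [-1, -1, -1, 1, 1, 1, 1, 1].
Row 6 of H: [1, -1, -1, -1, -1, 1, 1, -1].
(H·H^T)[5][5] = Σ_j H[5][j]·H[5][j] = (-1)² + (-1)² + (-1)² + (1)² + (1)² + (1)² + (1)² + (1)² = 1 + 1 + 1 + 1 + 1 + 1 + 1 + 1 = 8.
(H·H^T)[5][6] = Σ_j H[5][j]·H[6][j] = (-1)·(1) + (-1)·(-1) + (-1)·(-1) + (1)·(-1) + (1)·(-1) + (1)·(1) + (1)·(1) + (1)·(-1) = -1 + 1 + 1 + -1 + -1 + 1 + 1 + -1 = 0.
So rows 5 and 6 are orthogonal; the diagonal entry equals n = 8.

(5,5) entry = 8; (5,6) entry = 0.


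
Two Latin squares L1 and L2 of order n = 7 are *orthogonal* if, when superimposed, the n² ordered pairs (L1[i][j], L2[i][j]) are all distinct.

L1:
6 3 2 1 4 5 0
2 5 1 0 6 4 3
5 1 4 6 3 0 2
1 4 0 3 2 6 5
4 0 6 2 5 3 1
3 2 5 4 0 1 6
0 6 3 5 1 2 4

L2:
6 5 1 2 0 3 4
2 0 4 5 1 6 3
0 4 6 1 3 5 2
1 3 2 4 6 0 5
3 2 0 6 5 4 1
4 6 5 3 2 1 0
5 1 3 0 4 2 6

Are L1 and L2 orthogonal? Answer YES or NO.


Form the n² = 49 superimposed pairs (L1[i][j], L2[i][j]), row by row (rows and columns indexed from 0):
row 0: (6,6) (3,5) (2,1) (1,2) (4,0) (5,3) (0,4)
row 1: (2,2) (5,0) (1,4) (0,5) (6,1) (4,6) (3,3)
row 2: (5,0) (1,4) (4,6) (6,1) (3,3) (0,5) (2,2)
row 3: (1,1) (4,3) (0,2) (3,4) (2,6) (6,0) (5,5)
row 4: (4,3) (0,2) (6,0) (2,6) (5,5) (3,4) (1,1)
row 5: (3,4) (2,6) (5,5) (4,3) (0,2) (1,1) (6,0)
row 6: (0,5) (6,1) (3,3) (5,0) (1,4) (2,2) (4,6)
Orthogonality requires all 49 pairs distinct.
But the pair (5,0) repeats: cell (1,1) has L1 = 5, L2 = 0, and cell (2,0) has L1 = 5, L2 = 0.
A repeated pair means some other pair never occurs (only 21 distinct pairs out of 49), so the squares are not orthogonal.
Conclusion: NO.

NO


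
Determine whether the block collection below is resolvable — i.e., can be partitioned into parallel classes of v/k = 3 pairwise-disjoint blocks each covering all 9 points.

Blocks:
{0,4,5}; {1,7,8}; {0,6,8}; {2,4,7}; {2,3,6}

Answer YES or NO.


v = 9, block size k = 3, number of blocks = 5.
For resolvability, blocks must partition into parallel classes of size v/k = 3.
Total blocks must therefore be a multiple of 3: 5 = 3·1 + 2 ⇒ not divisible ✗.
Resolvable? NO.

NO


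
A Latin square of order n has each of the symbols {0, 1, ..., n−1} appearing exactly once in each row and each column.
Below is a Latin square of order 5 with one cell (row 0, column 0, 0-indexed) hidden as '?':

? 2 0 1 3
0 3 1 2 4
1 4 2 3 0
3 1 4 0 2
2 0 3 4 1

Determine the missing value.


Row 0 contains symbols [0, 1, 2, 3] — missing [4].
Column 0 contains symbols [0, 1, 2, 3] — missing [4].
The missing symbol must appear in both missing sets; intersection = [4].
Therefore the hidden value is 4.

Missing value = 4.


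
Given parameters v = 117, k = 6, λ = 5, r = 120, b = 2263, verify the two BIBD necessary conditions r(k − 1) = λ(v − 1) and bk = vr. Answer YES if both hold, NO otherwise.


Condition (i): r(k − 1) = 120·5 = 600; λ(v − 1) = 5·116 = 580. Match? NO.
Condition (ii): bk = 2263·6 = 13578; vr = 117·120 = 14040. Match? NO.
Both conditions hold? NO.

NO


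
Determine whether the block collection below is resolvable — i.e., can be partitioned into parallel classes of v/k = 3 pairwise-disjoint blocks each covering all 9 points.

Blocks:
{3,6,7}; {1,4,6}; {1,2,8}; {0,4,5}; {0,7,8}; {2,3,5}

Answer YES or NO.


v = 9, block size k = 3, number of blocks = 6.
For resolvability, blocks must partition into parallel classes of size v/k = 3.
Total blocks must therefore be a multiple of 3: 6 = 3·2 + 0 ⇒ divisible ✓.
Greedy packing gives 2 candidate class(es). Each should be a full parallel class (size 3, covers all 9 points).
  Class 1 (3 blocks): {3,6,7}; {1,2,8}; {0,4,5}. Points covered: [0, 1, 2, 3, 4, 5, 6, 7, 8].
  Class 2 (3 blocks): {1,4,6}; {0,7,8}; {2,3,5}. Points covered: [0, 1, 2, 3, 4, 5, 6, 7, 8].
All classes full (size 3)? YES. All classes cover every point? YES.
Resolvable? YES.

YES


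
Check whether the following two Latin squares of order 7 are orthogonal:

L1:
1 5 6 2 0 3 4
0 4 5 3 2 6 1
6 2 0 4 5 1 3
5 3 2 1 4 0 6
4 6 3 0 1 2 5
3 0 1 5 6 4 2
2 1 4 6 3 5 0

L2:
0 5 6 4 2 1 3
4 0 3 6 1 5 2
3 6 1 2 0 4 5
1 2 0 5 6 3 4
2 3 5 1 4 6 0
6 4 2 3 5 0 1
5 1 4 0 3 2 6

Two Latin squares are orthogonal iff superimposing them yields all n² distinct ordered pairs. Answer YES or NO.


Form the n² = 49 superimposed pairs (L1[i][j], L2[i][j]), row by row (rows and columns indexed from 0):
row 0: (1,0) (5,5) (6,6) (2,4) (0,2) (3,1) (4,3)
row 1: (0,4) (4,0) (5,3) (3,6) (2,1) (6,5) (1,2)
row 2: (6,3) (2,6) (0,1) (4,2) (5,0) (1,4) (3,5)
row 3: (5,1) (3,2) (2,0) (1,5) (4,6) (0,3) (6,4)
row 4: (4,2) (6,3) (3,5) (0,1) (1,4) (2,6) (5,0)
row 5: (3,6) (0,4) (1,2) (5,3) (6,5) (4,0) (2,1)
row 6: (2,5) (1,1) (4,4) (6,0) (3,3) (5,2) (0,6)
Orthogonality requires all 49 pairs distinct.
But the pair (4,2) repeats: cell (2,3) has L1 = 4, L2 = 2, and cell (4,0) has L1 = 4, L2 = 2.
A repeated pair means some other pair never occurs (only 35 distinct pairs out of 49), so the squares are not orthogonal.
Conclusion: NO.

NO


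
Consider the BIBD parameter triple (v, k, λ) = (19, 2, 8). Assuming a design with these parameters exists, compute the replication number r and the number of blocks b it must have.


Any 2-(v, k, λ) BIBD satisfies two necessary conditions:
  (i)  Each point sits in r blocks, and counting incidences through any fixed point gives r(k − 1) = λ(v − 1), so r = λ(v − 1)/(k − 1).
  (ii) Total incidences bk = vr, so b = vr/k.
Step 1: r = λ(v − 1)/(k − 1) = 8·(19 − 1)/(2 − 1) = 8·18/1 = 144/1 = 144.
Step 2: b = vr/k = 19·144/2 = 2736/2 = 1368.
Check integrality: r = 144 ∈ Z ✓, b = 1368 ∈ Z ✓.
(These identities are necessary conditions: they determine r and b for any design with these parameters, but do not by themselves prove that one exists.)

r = 144, b = 1368.


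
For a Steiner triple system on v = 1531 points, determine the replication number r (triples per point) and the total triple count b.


An STS(v) is a 2-(v, 3, 1) BIBD: block size k = 3, λ = 1.
Replication: r(k − 1) = λ(v − 1) ⇒ r·2 = 1531 − 1 = 1530 ⇒ r = 765.
Block count: bk = vr ⇒ b·3 = 1531·765 = 1171215 ⇒ b = 390405.
(Check via b = v(v − 1)/6 = 1531·1530/6 = 2342430/6 = 390405.)

r = 765, b = 390405.


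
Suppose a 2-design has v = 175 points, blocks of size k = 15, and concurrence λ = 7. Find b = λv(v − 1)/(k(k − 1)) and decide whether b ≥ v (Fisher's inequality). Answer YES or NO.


b = λv(v − 1)/(k(k − 1)) = 7·175·174/(15·14) = 213150/210 = 1015.
Compare with v = 175: b ≥ v, so Fisher's inequality holds.

YES


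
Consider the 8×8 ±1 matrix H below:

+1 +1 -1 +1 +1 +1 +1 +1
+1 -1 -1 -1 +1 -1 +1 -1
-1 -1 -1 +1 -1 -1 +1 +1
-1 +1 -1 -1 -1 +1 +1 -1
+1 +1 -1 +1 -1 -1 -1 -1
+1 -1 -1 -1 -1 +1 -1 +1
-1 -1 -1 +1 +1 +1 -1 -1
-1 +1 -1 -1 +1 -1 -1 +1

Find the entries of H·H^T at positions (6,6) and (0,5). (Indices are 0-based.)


Row 0 of H: [1, 1, -1, 1, 1, 1, 1, 1].
Row 5 of H: [1, -1, -1, -1, -1, 1, -1, 1].
Row 6 of H: [-1, -1, -1, 1, 1, 1, -1, -1].
(H·H^T)[6][6] = Σ_j H[6][j]·H[6][j] = (-1)² + (-1)² + (-1)² + (1)² + (1)² + (1)² + (-1)² + (-1)² = 1 + 1 + 1 + 1 + 1 + 1 + 1 + 1 = 8.
(H·H^T)[0][5] = Σ_j H[0][j]·H[5][j] = (1)·(1) + (1)·(-1) + (-1)·(-1) + (1)·(-1) + (1)·(-1) + (1)·(1) + (1)·(-1) + (1)·(1) = 1 + -1 + 1 + -1 + -1 + 1 + -1 + 1 = 0.
So rows 0 and 5 are orthogonal; the diagonal entry equals n = 8.

(6,6) entry = 8; (0,5) entry = 0.


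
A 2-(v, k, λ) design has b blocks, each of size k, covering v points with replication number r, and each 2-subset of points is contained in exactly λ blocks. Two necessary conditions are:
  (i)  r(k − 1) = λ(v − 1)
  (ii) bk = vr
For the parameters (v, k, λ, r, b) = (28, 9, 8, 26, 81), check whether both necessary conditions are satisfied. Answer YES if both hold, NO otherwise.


Condition (i): r(k − 1) = 26·8 = 208; λ(v − 1) = 8·27 = 216. Match? NO.
Condition (ii): bk = 81·9 = 729; vr = 28·26 = 728. Match? NO.
Both conditions hold? NO.

NO


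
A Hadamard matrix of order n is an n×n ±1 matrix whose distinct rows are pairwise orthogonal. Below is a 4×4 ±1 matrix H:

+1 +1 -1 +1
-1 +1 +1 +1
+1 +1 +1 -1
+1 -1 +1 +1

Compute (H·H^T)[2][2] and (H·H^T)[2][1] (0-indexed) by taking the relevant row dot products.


Row 1 of H: [-1, 1, 1, 1].
Row 2 of H: [1, 1, 1, -1].
(H·H^T)[2][2] = Σ_j H[2][j]·H[2][j] = (1)² + (1)² + (1)² + (-1)² = 1 + 1 + 1 + 1 = 4.
(H·H^T)[2][1] = Σ_j H[2][j]·H[1][j] = (1)·(-1) + (1)·(1) + (1)·(1) + (-1)·(1) = -1 + 1 + 1 + -1 = 0.
So rows 2 and 1 are orthogonal; the diagonal entry equals n = 4.

(2,2) entry = 4; (2,1) entry = 0.


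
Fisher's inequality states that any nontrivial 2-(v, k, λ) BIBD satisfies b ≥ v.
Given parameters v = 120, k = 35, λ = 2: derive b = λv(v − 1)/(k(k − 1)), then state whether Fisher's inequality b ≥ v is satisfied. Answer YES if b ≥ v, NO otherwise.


r = λ(v − 1)/(k − 1) = 2·119/34 = 7.
b = vr/k = 120·7/35 = 24.
Fisher's inequality: b ≥ v ⇔ 24 ≥ 120? NO.

NO


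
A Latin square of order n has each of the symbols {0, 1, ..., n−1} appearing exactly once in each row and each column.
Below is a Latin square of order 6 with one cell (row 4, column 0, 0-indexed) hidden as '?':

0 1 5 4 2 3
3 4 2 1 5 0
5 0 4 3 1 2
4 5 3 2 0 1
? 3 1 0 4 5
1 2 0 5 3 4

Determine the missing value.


Row 4 contains symbols [0, 1, 3, 4, 5] — missing [2].
Column 0 contains symbols [0, 1, 3, 4, 5] — missing [2].
The missing symbol must appear in both missing sets; intersection = [2].
Therefore the hidden value is 2.

Missing value = 2.


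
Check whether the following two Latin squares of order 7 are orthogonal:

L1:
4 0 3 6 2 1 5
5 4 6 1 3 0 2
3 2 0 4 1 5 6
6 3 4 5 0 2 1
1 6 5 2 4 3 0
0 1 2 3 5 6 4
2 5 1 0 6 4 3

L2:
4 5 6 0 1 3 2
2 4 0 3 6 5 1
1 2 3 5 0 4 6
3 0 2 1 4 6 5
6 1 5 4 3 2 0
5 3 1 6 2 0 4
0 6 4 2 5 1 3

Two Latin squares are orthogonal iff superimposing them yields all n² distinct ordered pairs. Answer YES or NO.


Form the n² = 49 superimposed pairs (L1[i][j], L2[i][j]), row by row (rows and columns indexed from 0):
row 0: (4,4) (0,5) (3,6) (6,0) (2,1) (1,3) (5,2)
row 1: (5,2) (4,4) (6,0) (1,3) (3,6) (0,5) (2,1)
row 2: (3,1) (2,2) (0,3) (4,5) (1,0) (5,4) (6,6)
row 3: (6,3) (3,0) (4,2) (5,1) (0,4) (2,6) (1,5)
row 4: (1,6) (6,1) (5,5) (2,4) (4,3) (3,2) (0,0)
row 5: (0,5) (1,3) (2,1) (3,6) (5,2) (6,0) (4,4)
row 6: (2,0) (5,6) (1,4) (0,2) (6,5) (4,1) (3,3)
Orthogonality requires all 49 pairs distinct.
But the pair (5,2) repeats: cell (0,6) has L1 = 5, L2 = 2, and cell (1,0) has L1 = 5, L2 = 2.
A repeated pair means some other pair never occurs (only 35 distinct pairs out of 49), so the squares are not orthogonal.
Conclusion: NO.

NO


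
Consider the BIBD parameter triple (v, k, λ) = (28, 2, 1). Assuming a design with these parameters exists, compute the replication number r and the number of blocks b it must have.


Any 2-(v, k, λ) BIBD satisfies two necessary conditions:
  (i)  Each point sits in r blocks, and counting incidences through any fixed point gives r(k − 1) = λ(v − 1), so r = λ(v − 1)/(k − 1).
  (ii) Total incidences bk = vr, so b = vr/k.
Step 1: r = λ(v − 1)/(k − 1) = 1·(28 − 1)/(2 − 1) = 1·27/1 = 27/1 = 27.
Step 2: b = vr/k = 28·27/2 = 756/2 = 378.
Check integrality: r = 27 ∈ Z ✓, b = 378 ∈ Z ✓.
(These identities are necessary conditions: they determine r and b for any design with these parameters, but do not by themselves prove that one exists.)

r = 27, b = 378.


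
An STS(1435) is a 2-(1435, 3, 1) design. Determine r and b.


An STS(v) is a 2-(v, 3, 1) BIBD: block size k = 3, λ = 1.
Replication: r(k − 1) = λ(v − 1) ⇒ r·2 = 1435 − 1 = 1434 ⇒ r = 717.
Block count: bk = vr ⇒ b·3 = 1435·717 = 1028895 ⇒ b = 342965.
(Check via b = v(v − 1)/6 = 1435·1434/6 = 2057790/6 = 342965.)

r = 717, b = 342965.


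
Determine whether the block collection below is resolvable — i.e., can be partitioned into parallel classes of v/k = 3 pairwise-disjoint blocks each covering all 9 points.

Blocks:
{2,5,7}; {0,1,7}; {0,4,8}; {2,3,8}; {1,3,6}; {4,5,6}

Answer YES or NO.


v = 9, block size k = 3, number of blocks = 6.
For resolvability, blocks must partition into parallel classes of size v/k = 3.
Total blocks must therefore be a multiple of 3: 6 = 3·2 + 0 ⇒ divisible ✓.
Greedy packing gives 2 candidate class(es). Each should be a full parallel class (size 3, covers all 9 points).
  Class 1 (3 blocks): {2,5,7}; {0,4,8}; {1,3,6}. Points covered: [0, 1, 2, 3, 4, 5, 6, 7, 8].
  Class 2 (3 blocks): {0,1,7}; {2,3,8}; {4,5,6}. Points covered: [0, 1, 2, 3, 4, 5, 6, 7, 8].
All classes full (size 3)? YES. All classes cover every point? YES.
Resolvable? YES.

YES


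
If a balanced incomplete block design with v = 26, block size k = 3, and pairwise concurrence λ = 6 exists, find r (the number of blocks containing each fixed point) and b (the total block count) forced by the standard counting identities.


Any 2-(v, k, λ) BIBD satisfies two necessary conditions:
  (i)  Each point sits in r blocks, and counting incidences through any fixed point gives r(k − 1) = λ(v − 1), so r = λ(v − 1)/(k − 1).
  (ii) Total incidences bk = vr, so b = vr/k.
Step 1: r = λ(v − 1)/(k − 1) = 6·(26 − 1)/(3 − 1) = 6·25/2 = 150/2 = 75.
Step 2: b = vr/k = 26·75/3 = 1950/3 = 650.
Check integrality: r = 75 ∈ Z ✓, b = 650 ∈ Z ✓.
(These identities are necessary conditions: they determine r and b for any design with these parameters, but do not by themselves prove that one exists.)

r = 75, b = 650.


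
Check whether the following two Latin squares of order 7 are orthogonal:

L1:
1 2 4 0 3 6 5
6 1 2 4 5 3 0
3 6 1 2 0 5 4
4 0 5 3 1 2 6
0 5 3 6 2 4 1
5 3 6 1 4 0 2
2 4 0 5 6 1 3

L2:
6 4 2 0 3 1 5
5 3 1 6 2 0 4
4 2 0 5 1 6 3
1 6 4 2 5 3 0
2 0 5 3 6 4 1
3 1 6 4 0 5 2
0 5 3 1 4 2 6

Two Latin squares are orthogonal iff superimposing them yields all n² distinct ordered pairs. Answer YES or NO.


Form the n² = 49 superimposed pairs (L1[i][j], L2[i][j]), row by row (rows and columns indexed from 0):
row 0: (1,6) (2,4) (4,2) (0,0) (3,3) (6,1) (5,5)
row 1: (6,5) (1,3) (2,1) (4,6) (5,2) (3,0) (0,4)
row 2: (3,4) (6,2) (1,0) (2,5) (0,1) (5,6) (4,3)
row 3: (4,1) (0,6) (5,4) (3,2) (1,5) (2,3) (6,0)
row 4: (0,2) (5,0) (3,5) (6,3) (2,6) (4,4) (1,1)
row 5: (5,3) (3,1) (6,6) (1,4) (4,0) (0,5) (2,2)
row 6: (2,0) (4,5) (0,3) (5,1) (6,4) (1,2) (3,6)
Orthogonality requires all 49 pairs distinct.
Check by first coordinate: for each symbol s of L1, list the L2 entries in the n cells where L1 = s; they must all differ.
  L1 = 0: L2 entries (in reading order) 0, 4, 1, 6, 2, 5, 3 — all 7 distinct ✓
  L1 = 1: L2 entries (in reading order) 6, 3, 0, 5, 1, 4, 2 — all 7 distinct ✓
  L1 = 2: L2 entries (in reading order) 4, 1, 5, 3, 6, 2, 0 — all 7 distinct ✓
  L1 = 3: L2 entries (in reading order) 3, 0, 4, 2, 5, 1, 6 — all 7 distinct ✓
  L1 = 4: L2 entries (in reading order) 2, 6, 3, 1, 4, 0, 5 — all 7 distinct ✓
  L1 = 5: L2 entries (in reading order) 5, 2, 6, 4, 0, 3, 1 — all 7 distinct ✓
  L1 = 6: L2 entries (in reading order) 1, 5, 2, 0, 3, 6, 4 — all 7 distinct ✓
Every symbol of L1 meets every symbol of L2 exactly once, so all 49 pairs are distinct (49 of 49).
Conclusion: YES.

YES


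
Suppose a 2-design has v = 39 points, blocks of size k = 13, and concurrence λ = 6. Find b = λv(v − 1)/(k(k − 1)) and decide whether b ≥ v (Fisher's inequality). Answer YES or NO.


b = λv(v − 1)/(k(k − 1)) = 6·39·38/(13·12) = 8892/156 = 57.
Compare with v = 39: b ≥ v, so Fisher's inequality holds.

YES


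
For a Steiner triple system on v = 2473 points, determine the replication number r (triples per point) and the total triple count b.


An STS(v) is a 2-(v, 3, 1) BIBD: block size k = 3, λ = 1.
Replication: r(k − 1) = λ(v − 1) ⇒ r·2 = 2473 − 1 = 2472 ⇒ r = 1236.
Block count: bk = vr ⇒ b·3 = 2473·1236 = 3056628 ⇒ b = 1018876.
(Check via b = v(v − 1)/6 = 2473·2472/6 = 6113256/6 = 1018876.)

r = 1236, b = 1018876.


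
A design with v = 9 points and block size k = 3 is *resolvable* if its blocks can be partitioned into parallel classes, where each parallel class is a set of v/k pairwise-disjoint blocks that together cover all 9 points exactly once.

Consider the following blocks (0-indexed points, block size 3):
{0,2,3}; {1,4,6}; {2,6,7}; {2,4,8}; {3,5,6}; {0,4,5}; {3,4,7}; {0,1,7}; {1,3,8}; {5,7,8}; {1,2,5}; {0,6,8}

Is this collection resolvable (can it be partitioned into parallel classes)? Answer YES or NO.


v = 9, block size k = 3, number of blocks = 12.
For resolvability, blocks must partition into parallel classes of size v/k = 3.
Total blocks must therefore be a multiple of 3: 12 = 3·4 + 0 ⇒ divisible ✓.
Greedy packing gives 4 candidate class(es). Each should be a full parallel class (size 3, covers all 9 points).
  Class 1 (3 blocks): {0,2,3}; {1,4,6}; {5,7,8}. Points covered: [0, 1, 2, 3, 4, 5, 6, 7, 8].
  Class 2 (3 blocks): {2,6,7}; {0,4,5}; {1,3,8}. Points covered: [0, 1, 2, 3, 4, 5, 6, 7, 8].
  Class 3 (3 blocks): {2,4,8}; {3,5,6}; {0,1,7}. Points covered: [0, 1, 2, 3, 4, 5, 6, 7, 8].
  Class 4 (3 blocks): {3,4,7}; {1,2,5}; {0,6,8}. Points covered: [0, 1, 2, 3, 4, 5, 6, 7, 8].
All classes full (size 3)? YES. All classes cover every point? YES.
Resolvable? YES.

YES


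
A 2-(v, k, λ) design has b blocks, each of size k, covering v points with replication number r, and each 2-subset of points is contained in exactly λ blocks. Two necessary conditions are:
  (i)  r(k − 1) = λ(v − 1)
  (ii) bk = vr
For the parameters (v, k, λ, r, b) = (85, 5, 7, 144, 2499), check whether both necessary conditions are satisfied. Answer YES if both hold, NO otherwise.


Condition (i): r(k − 1) = 144·4 = 576; λ(v − 1) = 7·84 = 588. Match? NO.
Condition (ii): bk = 2499·5 = 12495; vr = 85·144 = 12240. Match? NO.
Both conditions hold? NO.

NO


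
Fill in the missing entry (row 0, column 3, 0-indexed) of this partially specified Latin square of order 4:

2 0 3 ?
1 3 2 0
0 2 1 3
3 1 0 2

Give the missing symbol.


Row 0 contains symbols [0, 2, 3] — missing [1].
Column 3 contains symbols [0, 2, 3] — missing [1].
The missing symbol must appear in both missing sets; intersection = [1].
Therefore the hidden value is 1.

Missing value = 1.


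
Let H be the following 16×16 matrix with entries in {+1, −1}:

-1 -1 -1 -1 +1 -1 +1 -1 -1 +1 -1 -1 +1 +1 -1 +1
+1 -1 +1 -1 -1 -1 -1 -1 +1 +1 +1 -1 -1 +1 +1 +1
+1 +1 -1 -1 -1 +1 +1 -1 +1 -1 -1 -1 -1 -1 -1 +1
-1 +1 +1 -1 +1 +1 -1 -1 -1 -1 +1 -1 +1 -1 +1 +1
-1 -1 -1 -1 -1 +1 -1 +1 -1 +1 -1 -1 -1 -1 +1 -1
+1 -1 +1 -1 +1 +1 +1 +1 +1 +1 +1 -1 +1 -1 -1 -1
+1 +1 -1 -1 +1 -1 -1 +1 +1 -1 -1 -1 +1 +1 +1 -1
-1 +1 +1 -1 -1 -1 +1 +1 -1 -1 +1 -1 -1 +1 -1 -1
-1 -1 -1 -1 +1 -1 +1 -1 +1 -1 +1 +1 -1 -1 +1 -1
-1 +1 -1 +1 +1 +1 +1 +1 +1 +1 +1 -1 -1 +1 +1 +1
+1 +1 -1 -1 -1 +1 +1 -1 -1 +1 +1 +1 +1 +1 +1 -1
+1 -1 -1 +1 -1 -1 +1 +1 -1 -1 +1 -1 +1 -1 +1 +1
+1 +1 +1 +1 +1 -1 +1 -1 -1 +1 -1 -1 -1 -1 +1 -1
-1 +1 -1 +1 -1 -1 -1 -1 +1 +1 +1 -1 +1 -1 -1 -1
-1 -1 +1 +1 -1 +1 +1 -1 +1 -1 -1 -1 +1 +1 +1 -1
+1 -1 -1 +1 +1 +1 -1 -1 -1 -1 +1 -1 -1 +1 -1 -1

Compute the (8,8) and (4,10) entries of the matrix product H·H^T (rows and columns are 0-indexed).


Row 4 of H: [-1, -1, -1, -1, -1, 1, -1, 1, -1, 1, -1, -1, -1, -1, 1, -1].
Row 8 of H: [-1, -1, -1, -1, 1, -1, 1, -1, 1, -1, 1, 1, -1, -1, 1, -1].
Row 10 of H: [1, 1, -1, -1, -1, 1, 1, -1, -1, 1, 1, 1, 1, 1, 1, -1].
(H·H^T)[8][8] = Σ_j H[8][j]·H[8][j] = (-1)² + (-1)² + (-1)² + (-1)² + (1)² + (-1)² + (1)² + (-1)² + (1)² + (-1)² + (1)² + (1)² + (-1)² + (-1)² + (1)² + (-1)² = 1 + 1 + 1 + 1 + 1 + 1 + 1 + 1 + 1 + 1 + 1 + 1 + 1 + 1 + 1 + 1 = 16.
(H·H^T)[4][10] = Σ_j H[4][j]·H[10][j] = (-1)·(1) + (-1)·(1) + (-1)·(-1) + (-1)·(-1) + (-1)·(-1) + (1)·(1) + (-1)·(1) + (1)·(-1) + (-1)·(-1) + (1)·(1) + (-1)·(1) + (-1)·(1) + (-1)·(1) + (-1)·(1) + (1)·(1) + (-1)·(-1) = -1 + -1 + 1 + 1 + 1 + 1 + -1 + -1 + 1 + 1 + -1 + -1 + -1 + -1 + 1 + 1 = 0.
So rows 4 and 10 are orthogonal; the diagonal entry equals n = 16.

(8,8) entry = 16; (4,10) entry = 0.


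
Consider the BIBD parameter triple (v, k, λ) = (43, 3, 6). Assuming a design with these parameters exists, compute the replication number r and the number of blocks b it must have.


Any 2-(v, k, λ) BIBD satisfies two necessary conditions:
  (i)  Each point sits in r blocks, and counting incidences through any fixed point gives r(k − 1) = λ(v − 1), so r = λ(v − 1)/(k − 1).
  (ii) Total incidences bk = vr, so b = vr/k.
Step 1: r = λ(v − 1)/(k − 1) = 6·(43 − 1)/(3 − 1) = 6·42/2 = 252/2 = 126.
Step 2: b = vr/k = 43·126/3 = 5418/3 = 1806.
Check integrality: r = 126 ∈ Z ✓, b = 1806 ∈ Z ✓.
(These identities are necessary conditions: they determine r and b for any design with these parameters, but do not by themselves prove that one exists.)

r = 126, b = 1806.


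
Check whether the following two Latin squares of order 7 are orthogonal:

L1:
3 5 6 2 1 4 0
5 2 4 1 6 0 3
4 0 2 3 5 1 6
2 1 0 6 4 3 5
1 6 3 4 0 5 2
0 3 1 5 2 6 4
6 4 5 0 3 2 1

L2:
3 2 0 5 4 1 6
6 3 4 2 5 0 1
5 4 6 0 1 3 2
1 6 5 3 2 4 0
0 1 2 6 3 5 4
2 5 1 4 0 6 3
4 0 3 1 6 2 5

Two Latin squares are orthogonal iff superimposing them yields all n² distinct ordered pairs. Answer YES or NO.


Form the n² = 49 superimposed pairs (L1[i][j], L2[i][j]), row by row (rows and columns indexed from 0):
row 0: (3,3) (5,2) (6,0) (2,5) (1,4) (4,1) (0,6)
row 1: (5,6) (2,3) (4,4) (1,2) (6,5) (0,0) (3,1)
row 2: (4,5) (0,4) (2,6) (3,0) (5,1) (1,3) (6,2)
row 3: (2,1) (1,6) (0,5) (6,3) (4,2) (3,4) (5,0)
row 4: (1,0) (6,1) (3,2) (4,6) (0,3) (5,5) (2,4)
row 5: (0,2) (3,5) (1,1) (5,4) (2,0) (6,6) (4,3)
row 6: (6,4) (4,0) (5,3) (0,1) (3,6) (2,2) (1,5)
Orthogonality requires all 49 pairs distinct.
Check by first coordinate: for each symbol s of L1, list the L2 entries in the n cells where L1 = s; they must all differ.
  L1 = 0: L2 entries (in reading order) 6, 0, 4, 5, 3, 2, 1 — all 7 distinct ✓
  L1 = 1: L2 entries (in reading order) 4, 2, 3, 6, 0, 1, 5 — all 7 distinct ✓
  L1 = 2: L2 entries (in reading order) 5, 3, 6, 1, 4, 0, 2 — all 7 distinct ✓
  L1 = 3: L2 entries (in reading order) 3, 1, 0, 4, 2, 5, 6 — all 7 distinct ✓
  L1 = 4: L2 entries (in reading order) 1, 4, 5, 2, 6, 3, 0 — all 7 distinct ✓
  L1 = 5: L2 entries (in reading order) 2, 6, 1, 0, 5, 4, 3 — all 7 distinct ✓
  L1 = 6: L2 entries (in reading order) 0, 5, 2, 3, 1, 6, 4 — all 7 distinct ✓
Every symbol of L1 meets every symbol of L2 exactly once, so all 49 pairs are distinct (49 of 49).
Conclusion: YES.

YES
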